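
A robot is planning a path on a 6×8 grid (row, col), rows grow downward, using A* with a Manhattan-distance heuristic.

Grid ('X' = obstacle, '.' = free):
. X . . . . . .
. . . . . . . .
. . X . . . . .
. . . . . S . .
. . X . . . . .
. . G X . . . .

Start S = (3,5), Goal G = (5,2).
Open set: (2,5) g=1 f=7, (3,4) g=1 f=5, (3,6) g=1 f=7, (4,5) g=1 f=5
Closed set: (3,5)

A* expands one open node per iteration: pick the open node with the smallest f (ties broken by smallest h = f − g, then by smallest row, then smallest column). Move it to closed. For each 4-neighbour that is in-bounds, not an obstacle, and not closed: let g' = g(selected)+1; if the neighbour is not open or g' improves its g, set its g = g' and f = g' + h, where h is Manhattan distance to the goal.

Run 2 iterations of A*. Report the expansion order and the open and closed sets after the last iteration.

step 1: expand (3,4) (f=5, h=4) → closed; open now [(2,4) g=2 f=7, (2,5) g=1 f=7, (3,3) g=2 f=5, (3,6) g=1 f=7, (4,4) g=2 f=5, (4,5) g=1 f=5]
step 2: expand (3,3) (f=5, h=3) → closed; open now [(2,3) g=3 f=7, (2,4) g=2 f=7, (2,5) g=1 f=7, (3,2) g=3 f=5, (3,6) g=1 f=7, (4,3) g=3 f=5, (4,4) g=2 f=5, (4,5) g=1 f=5]

order=[(3,4) → (3,3)]; open=[(2,3) g=3 f=7, (2,4) g=2 f=7, (2,5) g=1 f=7, (3,2) g=3 f=5, (3,6) g=1 f=7, (4,3) g=3 f=5, (4,4) g=2 f=5, (4,5) g=1 f=5]; closed=[(3,3), (3,4), (3,5)]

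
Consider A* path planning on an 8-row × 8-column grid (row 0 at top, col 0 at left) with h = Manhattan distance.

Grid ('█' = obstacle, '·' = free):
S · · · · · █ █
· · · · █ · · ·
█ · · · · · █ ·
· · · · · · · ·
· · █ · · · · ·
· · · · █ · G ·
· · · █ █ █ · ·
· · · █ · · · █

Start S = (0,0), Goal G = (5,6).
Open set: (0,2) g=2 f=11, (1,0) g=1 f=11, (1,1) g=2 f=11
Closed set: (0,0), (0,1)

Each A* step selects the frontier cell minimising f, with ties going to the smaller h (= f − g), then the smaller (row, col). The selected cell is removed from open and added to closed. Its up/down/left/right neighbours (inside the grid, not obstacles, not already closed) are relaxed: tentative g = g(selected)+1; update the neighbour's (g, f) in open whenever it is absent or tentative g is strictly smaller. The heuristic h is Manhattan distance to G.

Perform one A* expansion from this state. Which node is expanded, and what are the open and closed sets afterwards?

step 1: expand (0,2) (f=11, h=9) → closed; open now [(0,3) g=3 f=11, (1,0) g=1 f=11, (1,1) g=2 f=11, (1,2) g=3 f=11]

expanded=(0,2); open=[(0,3) g=3 f=11, (1,0) g=1 f=11, (1,1) g=2 f=11, (1,2) g=3 f=11]; closed=[(0,0), (0,1), (0,2)]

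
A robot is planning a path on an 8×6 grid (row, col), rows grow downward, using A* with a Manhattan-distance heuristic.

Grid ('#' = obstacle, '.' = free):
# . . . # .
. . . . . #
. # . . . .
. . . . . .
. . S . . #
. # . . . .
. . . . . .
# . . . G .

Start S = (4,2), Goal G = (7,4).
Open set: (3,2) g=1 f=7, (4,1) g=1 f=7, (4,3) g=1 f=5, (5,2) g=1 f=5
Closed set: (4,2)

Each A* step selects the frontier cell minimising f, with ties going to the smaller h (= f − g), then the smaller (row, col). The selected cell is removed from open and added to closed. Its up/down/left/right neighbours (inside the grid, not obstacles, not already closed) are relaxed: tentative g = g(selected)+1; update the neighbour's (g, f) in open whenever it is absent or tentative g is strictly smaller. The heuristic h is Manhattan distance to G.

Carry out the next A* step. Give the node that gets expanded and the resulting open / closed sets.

expanded=(4,3); open=[(3,2) g=1 f=7, (3,3) g=2 f=7, (4,1) g=1 f=7, (4,4) g=2 f=5, (5,2) g=1 f=5, (5,3) g=2 f=5]; closed=[(4,2), (4,3)]

step 1: expand (4,3) (f=5, h=4) → closed; open now [(3,2) g=1 f=7, (3,3) g=2 f=7, (4,1) g=1 f=7, (4,4) g=2 f=5, (5,2) g=1 f=5, (5,3) g=2 f=5]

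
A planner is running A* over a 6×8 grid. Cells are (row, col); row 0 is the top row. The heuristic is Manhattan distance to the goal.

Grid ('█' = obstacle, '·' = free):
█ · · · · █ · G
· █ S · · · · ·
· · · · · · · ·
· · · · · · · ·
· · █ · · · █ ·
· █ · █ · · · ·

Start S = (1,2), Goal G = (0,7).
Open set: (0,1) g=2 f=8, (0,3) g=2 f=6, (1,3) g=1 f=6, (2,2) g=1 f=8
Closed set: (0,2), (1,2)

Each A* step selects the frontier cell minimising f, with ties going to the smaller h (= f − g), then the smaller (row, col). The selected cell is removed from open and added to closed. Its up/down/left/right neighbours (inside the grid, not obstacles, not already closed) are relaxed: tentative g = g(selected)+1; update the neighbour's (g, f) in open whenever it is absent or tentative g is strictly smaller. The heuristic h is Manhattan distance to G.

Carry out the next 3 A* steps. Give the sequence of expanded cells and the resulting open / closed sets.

step 1: expand (0,3) (f=6, h=4) → closed; open now [(0,1) g=2 f=8, (0,4) g=3 f=6, (1,3) g=1 f=6, (2,2) g=1 f=8]
step 2: expand (0,4) (f=6, h=3) → closed; open now [(0,1) g=2 f=8, (1,3) g=1 f=6, (1,4) g=4 f=8, (2,2) g=1 f=8]
step 3: expand (1,3) (f=6, h=5) → closed; open now [(0,1) g=2 f=8, (1,4) g=2 f=6, (2,2) g=1 f=8, (2,3) g=2 f=8]

order=[(0,3) → (0,4) → (1,3)]; open=[(0,1) g=2 f=8, (1,4) g=2 f=6, (2,2) g=1 f=8, (2,3) g=2 f=8]; closed=[(0,2), (0,3), (0,4), (1,2), (1,3)]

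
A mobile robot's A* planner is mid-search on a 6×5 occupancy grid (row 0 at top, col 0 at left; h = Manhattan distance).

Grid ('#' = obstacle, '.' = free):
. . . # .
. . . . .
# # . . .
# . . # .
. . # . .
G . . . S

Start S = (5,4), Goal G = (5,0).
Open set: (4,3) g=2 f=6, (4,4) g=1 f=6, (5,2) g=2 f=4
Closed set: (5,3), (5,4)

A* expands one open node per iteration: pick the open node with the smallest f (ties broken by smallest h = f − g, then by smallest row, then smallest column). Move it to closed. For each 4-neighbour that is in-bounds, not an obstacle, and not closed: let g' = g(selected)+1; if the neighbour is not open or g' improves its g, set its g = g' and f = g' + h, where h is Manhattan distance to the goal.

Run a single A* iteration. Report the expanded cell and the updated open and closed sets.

step 1: expand (5,2) (f=4, h=2) → closed; open now [(4,3) g=2 f=6, (4,4) g=1 f=6, (5,1) g=3 f=4]

expanded=(5,2); open=[(4,3) g=2 f=6, (4,4) g=1 f=6, (5,1) g=3 f=4]; closed=[(5,2), (5,3), (5,4)]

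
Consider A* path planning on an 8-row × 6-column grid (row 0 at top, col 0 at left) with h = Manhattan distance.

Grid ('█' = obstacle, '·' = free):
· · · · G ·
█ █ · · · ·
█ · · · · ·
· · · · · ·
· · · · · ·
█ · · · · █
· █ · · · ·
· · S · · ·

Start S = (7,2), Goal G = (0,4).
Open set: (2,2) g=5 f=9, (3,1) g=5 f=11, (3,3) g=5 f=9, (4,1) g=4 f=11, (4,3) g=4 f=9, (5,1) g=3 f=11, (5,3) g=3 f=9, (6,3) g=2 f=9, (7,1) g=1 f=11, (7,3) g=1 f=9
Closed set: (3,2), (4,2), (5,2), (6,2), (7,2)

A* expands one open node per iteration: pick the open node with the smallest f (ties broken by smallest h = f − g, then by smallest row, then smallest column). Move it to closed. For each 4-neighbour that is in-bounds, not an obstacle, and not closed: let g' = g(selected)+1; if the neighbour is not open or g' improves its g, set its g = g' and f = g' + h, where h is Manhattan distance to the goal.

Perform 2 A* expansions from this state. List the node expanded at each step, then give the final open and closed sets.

step 1: expand (2,2) (f=9, h=4) → closed; open now [(1,2) g=6 f=9, (2,1) g=6 f=11, (2,3) g=6 f=9, (3,1) g=5 f=11, (3,3) g=5 f=9, (4,1) g=4 f=11, (4,3) g=4 f=9, (5,1) g=3 f=11, (5,3) g=3 f=9, (6,3) g=2 f=9, (7,1) g=1 f=11, (7,3) g=1 f=9]
step 2: expand (1,2) (f=9, h=3) → closed; open now [(0,2) g=7 f=9, (1,3) g=7 f=9, (2,1) g=6 f=11, (2,3) g=6 f=9, (3,1) g=5 f=11, (3,3) g=5 f=9, (4,1) g=4 f=11, (4,3) g=4 f=9, (5,1) g=3 f=11, (5,3) g=3 f=9, (6,3) g=2 f=9, (7,1) g=1 f=11, (7,3) g=1 f=9]

order=[(2,2) → (1,2)]; open=[(0,2) g=7 f=9, (1,3) g=7 f=9, (2,1) g=6 f=11, (2,3) g=6 f=9, (3,1) g=5 f=11, (3,3) g=5 f=9, (4,1) g=4 f=11, (4,3) g=4 f=9, (5,1) g=3 f=11, (5,3) g=3 f=9, (6,3) g=2 f=9, (7,1) g=1 f=11, (7,3) g=1 f=9]; closed=[(1,2), (2,2), (3,2), (4,2), (5,2), (6,2), (7,2)]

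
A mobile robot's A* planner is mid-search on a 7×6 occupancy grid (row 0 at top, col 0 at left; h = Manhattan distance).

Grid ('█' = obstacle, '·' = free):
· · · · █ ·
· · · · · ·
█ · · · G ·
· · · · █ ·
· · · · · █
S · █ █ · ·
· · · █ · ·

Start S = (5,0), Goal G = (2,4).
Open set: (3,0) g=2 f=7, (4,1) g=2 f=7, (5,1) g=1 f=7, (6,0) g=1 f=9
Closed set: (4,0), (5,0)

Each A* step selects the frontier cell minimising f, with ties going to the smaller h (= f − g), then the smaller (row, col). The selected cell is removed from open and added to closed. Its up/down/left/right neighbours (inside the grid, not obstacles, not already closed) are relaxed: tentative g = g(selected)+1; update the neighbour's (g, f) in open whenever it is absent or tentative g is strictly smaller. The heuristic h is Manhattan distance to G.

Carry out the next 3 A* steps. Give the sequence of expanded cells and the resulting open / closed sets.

order=[(3,0) → (3,1) → (2,1)]; open=[(1,1) g=5 f=9, (2,2) g=5 f=7, (3,2) g=4 f=7, (4,1) g=2 f=7, (5,1) g=1 f=7, (6,0) g=1 f=9]; closed=[(2,1), (3,0), (3,1), (4,0), (5,0)]

step 1: expand (3,0) (f=7, h=5) → closed; open now [(3,1) g=3 f=7, (4,1) g=2 f=7, (5,1) g=1 f=7, (6,0) g=1 f=9]
step 2: expand (3,1) (f=7, h=4) → closed; open now [(2,1) g=4 f=7, (3,2) g=4 f=7, (4,1) g=2 f=7, (5,1) g=1 f=7, (6,0) g=1 f=9]
step 3: expand (2,1) (f=7, h=3) → closed; open now [(1,1) g=5 f=9, (2,2) g=5 f=7, (3,2) g=4 f=7, (4,1) g=2 f=7, (5,1) g=1 f=7, (6,0) g=1 f=9]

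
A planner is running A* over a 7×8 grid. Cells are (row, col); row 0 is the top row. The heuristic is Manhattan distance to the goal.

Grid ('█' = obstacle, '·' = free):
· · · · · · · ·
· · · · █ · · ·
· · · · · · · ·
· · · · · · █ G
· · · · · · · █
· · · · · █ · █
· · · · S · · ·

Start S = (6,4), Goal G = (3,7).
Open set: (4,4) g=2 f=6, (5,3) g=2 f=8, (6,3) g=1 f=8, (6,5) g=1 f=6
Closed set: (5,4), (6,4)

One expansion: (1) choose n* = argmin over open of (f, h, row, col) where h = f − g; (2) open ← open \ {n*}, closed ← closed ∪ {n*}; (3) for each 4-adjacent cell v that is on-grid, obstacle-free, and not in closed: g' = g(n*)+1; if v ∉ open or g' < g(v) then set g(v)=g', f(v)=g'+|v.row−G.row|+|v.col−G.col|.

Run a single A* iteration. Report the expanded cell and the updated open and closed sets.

expanded=(4,4); open=[(3,4) g=3 f=6, (4,3) g=3 f=8, (4,5) g=3 f=6, (5,3) g=2 f=8, (6,3) g=1 f=8, (6,5) g=1 f=6]; closed=[(4,4), (5,4), (6,4)]

step 1: expand (4,4) (f=6, h=4) → closed; open now [(3,4) g=3 f=6, (4,3) g=3 f=8, (4,5) g=3 f=6, (5,3) g=2 f=8, (6,3) g=1 f=8, (6,5) g=1 f=6]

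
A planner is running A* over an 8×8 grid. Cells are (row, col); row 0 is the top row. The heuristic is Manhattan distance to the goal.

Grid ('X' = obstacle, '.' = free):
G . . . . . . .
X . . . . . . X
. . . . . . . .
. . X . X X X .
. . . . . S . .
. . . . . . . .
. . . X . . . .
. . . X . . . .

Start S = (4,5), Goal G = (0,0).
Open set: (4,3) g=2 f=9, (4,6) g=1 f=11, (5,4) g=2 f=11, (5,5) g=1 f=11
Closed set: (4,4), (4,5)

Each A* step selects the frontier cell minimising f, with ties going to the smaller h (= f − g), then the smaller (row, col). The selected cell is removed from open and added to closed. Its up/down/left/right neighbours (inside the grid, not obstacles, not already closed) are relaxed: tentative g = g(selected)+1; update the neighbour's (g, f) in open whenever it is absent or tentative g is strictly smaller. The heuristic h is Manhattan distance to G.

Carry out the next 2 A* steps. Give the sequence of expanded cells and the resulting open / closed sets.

order=[(4,3) → (3,3)]; open=[(2,3) g=4 f=9, (4,2) g=3 f=9, (4,6) g=1 f=11, (5,3) g=3 f=11, (5,4) g=2 f=11, (5,5) g=1 f=11]; closed=[(3,3), (4,3), (4,4), (4,5)]

step 1: expand (4,3) (f=9, h=7) → closed; open now [(3,3) g=3 f=9, (4,2) g=3 f=9, (4,6) g=1 f=11, (5,3) g=3 f=11, (5,4) g=2 f=11, (5,5) g=1 f=11]
step 2: expand (3,3) (f=9, h=6) → closed; open now [(2,3) g=4 f=9, (4,2) g=3 f=9, (4,6) g=1 f=11, (5,3) g=3 f=11, (5,4) g=2 f=11, (5,5) g=1 f=11]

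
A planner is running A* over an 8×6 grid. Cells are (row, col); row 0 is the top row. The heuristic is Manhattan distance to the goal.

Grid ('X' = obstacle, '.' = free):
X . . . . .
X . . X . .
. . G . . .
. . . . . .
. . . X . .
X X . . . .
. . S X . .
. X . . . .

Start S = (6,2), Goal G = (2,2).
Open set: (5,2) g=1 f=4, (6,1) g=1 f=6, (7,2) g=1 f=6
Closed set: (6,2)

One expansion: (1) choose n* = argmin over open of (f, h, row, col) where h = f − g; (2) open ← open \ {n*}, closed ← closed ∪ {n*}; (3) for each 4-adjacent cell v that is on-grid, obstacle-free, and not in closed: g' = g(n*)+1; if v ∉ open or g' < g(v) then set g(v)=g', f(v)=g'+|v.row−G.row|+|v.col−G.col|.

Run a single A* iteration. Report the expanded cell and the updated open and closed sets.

step 1: expand (5,2) (f=4, h=3) → closed; open now [(4,2) g=2 f=4, (5,3) g=2 f=6, (6,1) g=1 f=6, (7,2) g=1 f=6]

expanded=(5,2); open=[(4,2) g=2 f=4, (5,3) g=2 f=6, (6,1) g=1 f=6, (7,2) g=1 f=6]; closed=[(5,2), (6,2)]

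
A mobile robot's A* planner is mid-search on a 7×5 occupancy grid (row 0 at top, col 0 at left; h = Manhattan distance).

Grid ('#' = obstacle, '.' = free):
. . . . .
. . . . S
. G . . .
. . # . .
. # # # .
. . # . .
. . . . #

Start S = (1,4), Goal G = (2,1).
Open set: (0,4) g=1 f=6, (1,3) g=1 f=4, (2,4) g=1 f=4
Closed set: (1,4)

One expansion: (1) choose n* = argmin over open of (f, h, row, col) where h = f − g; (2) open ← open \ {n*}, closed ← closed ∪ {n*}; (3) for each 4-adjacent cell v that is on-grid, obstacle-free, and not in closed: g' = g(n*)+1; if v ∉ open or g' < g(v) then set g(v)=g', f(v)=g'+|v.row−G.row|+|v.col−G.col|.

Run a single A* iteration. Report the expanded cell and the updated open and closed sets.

step 1: expand (1,3) (f=4, h=3) → closed; open now [(0,3) g=2 f=6, (0,4) g=1 f=6, (1,2) g=2 f=4, (2,3) g=2 f=4, (2,4) g=1 f=4]

expanded=(1,3); open=[(0,3) g=2 f=6, (0,4) g=1 f=6, (1,2) g=2 f=4, (2,3) g=2 f=4, (2,4) g=1 f=4]; closed=[(1,3), (1,4)]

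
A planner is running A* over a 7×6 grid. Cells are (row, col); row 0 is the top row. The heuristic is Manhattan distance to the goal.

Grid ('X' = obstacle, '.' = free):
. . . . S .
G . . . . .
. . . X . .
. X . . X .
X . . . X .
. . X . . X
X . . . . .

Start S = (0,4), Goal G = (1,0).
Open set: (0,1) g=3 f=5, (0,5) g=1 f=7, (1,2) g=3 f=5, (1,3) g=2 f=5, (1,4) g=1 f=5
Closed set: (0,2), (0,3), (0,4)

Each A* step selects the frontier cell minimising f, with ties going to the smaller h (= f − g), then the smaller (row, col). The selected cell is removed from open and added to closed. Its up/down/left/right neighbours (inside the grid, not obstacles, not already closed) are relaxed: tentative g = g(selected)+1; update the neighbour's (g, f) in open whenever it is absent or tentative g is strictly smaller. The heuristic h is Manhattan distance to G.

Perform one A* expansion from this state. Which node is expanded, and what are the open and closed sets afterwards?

step 1: expand (0,1) (f=5, h=2) → closed; open now [(0,0) g=4 f=5, (0,5) g=1 f=7, (1,1) g=4 f=5, (1,2) g=3 f=5, (1,3) g=2 f=5, (1,4) g=1 f=5]

expanded=(0,1); open=[(0,0) g=4 f=5, (0,5) g=1 f=7, (1,1) g=4 f=5, (1,2) g=3 f=5, (1,3) g=2 f=5, (1,4) g=1 f=5]; closed=[(0,1), (0,2), (0,3), (0,4)]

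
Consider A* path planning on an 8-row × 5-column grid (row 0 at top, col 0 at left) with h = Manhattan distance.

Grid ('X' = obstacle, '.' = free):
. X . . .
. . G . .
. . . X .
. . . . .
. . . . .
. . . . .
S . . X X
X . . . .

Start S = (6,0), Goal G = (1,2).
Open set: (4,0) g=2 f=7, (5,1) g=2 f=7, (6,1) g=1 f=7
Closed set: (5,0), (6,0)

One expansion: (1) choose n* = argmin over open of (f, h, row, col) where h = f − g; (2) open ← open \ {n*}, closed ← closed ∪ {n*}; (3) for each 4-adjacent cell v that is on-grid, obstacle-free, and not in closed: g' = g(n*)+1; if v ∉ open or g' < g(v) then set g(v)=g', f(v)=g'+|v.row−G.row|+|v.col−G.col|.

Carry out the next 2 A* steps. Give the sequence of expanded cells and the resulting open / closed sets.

order=[(4,0) → (3,0)]; open=[(2,0) g=4 f=7, (3,1) g=4 f=7, (4,1) g=3 f=7, (5,1) g=2 f=7, (6,1) g=1 f=7]; closed=[(3,0), (4,0), (5,0), (6,0)]

step 1: expand (4,0) (f=7, h=5) → closed; open now [(3,0) g=3 f=7, (4,1) g=3 f=7, (5,1) g=2 f=7, (6,1) g=1 f=7]
step 2: expand (3,0) (f=7, h=4) → closed; open now [(2,0) g=4 f=7, (3,1) g=4 f=7, (4,1) g=3 f=7, (5,1) g=2 f=7, (6,1) g=1 f=7]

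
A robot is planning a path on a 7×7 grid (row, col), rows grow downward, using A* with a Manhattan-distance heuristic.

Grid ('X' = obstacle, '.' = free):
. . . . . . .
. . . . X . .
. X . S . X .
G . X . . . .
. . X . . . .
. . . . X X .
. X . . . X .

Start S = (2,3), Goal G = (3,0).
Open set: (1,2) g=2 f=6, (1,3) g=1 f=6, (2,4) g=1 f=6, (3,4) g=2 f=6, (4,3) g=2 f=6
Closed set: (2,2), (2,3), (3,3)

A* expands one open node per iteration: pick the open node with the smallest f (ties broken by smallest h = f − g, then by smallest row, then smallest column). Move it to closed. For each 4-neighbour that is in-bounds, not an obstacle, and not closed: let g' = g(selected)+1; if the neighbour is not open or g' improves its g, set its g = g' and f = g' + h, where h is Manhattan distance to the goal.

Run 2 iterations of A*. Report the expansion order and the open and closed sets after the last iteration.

step 1: expand (1,2) (f=6, h=4) → closed; open now [(0,2) g=3 f=8, (1,1) g=3 f=6, (1,3) g=1 f=6, (2,4) g=1 f=6, (3,4) g=2 f=6, (4,3) g=2 f=6]
step 2: expand (1,1) (f=6, h=3) → closed; open now [(0,1) g=4 f=8, (0,2) g=3 f=8, (1,0) g=4 f=6, (1,3) g=1 f=6, (2,4) g=1 f=6, (3,4) g=2 f=6, (4,3) g=2 f=6]

order=[(1,2) → (1,1)]; open=[(0,1) g=4 f=8, (0,2) g=3 f=8, (1,0) g=4 f=6, (1,3) g=1 f=6, (2,4) g=1 f=6, (3,4) g=2 f=6, (4,3) g=2 f=6]; closed=[(1,1), (1,2), (2,2), (2,3), (3,3)]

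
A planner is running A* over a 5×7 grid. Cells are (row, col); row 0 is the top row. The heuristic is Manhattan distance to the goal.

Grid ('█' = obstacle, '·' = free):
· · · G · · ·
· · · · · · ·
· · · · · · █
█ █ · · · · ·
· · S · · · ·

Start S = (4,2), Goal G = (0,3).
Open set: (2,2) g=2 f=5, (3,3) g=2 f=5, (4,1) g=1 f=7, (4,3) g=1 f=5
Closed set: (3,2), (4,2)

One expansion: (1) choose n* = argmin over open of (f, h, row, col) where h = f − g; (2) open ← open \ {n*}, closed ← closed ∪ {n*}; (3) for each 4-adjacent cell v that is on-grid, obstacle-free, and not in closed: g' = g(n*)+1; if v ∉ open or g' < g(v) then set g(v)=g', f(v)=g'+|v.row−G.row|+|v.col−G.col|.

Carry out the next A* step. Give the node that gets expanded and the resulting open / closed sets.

step 1: expand (2,2) (f=5, h=3) → closed; open now [(1,2) g=3 f=5, (2,1) g=3 f=7, (2,3) g=3 f=5, (3,3) g=2 f=5, (4,1) g=1 f=7, (4,3) g=1 f=5]

expanded=(2,2); open=[(1,2) g=3 f=5, (2,1) g=3 f=7, (2,3) g=3 f=5, (3,3) g=2 f=5, (4,1) g=1 f=7, (4,3) g=1 f=5]; closed=[(2,2), (3,2), (4,2)]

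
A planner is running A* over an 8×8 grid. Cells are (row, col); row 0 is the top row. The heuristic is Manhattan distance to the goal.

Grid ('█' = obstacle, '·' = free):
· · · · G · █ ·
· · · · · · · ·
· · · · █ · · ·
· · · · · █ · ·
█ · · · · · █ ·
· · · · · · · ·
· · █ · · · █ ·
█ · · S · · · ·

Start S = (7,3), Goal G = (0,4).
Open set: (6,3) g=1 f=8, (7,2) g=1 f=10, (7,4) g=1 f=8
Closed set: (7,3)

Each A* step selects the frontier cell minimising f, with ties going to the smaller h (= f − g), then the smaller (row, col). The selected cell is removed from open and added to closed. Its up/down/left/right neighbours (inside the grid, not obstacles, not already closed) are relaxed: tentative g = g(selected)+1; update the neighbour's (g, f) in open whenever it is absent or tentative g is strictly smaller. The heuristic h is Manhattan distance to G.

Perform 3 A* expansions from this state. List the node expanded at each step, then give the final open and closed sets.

order=[(6,3) → (5,3) → (4,3)]; open=[(3,3) g=4 f=8, (4,2) g=4 f=10, (4,4) g=4 f=8, (5,2) g=3 f=10, (5,4) g=3 f=8, (6,4) g=2 f=8, (7,2) g=1 f=10, (7,4) g=1 f=8]; closed=[(4,3), (5,3), (6,3), (7,3)]

step 1: expand (6,3) (f=8, h=7) → closed; open now [(5,3) g=2 f=8, (6,4) g=2 f=8, (7,2) g=1 f=10, (7,4) g=1 f=8]
step 2: expand (5,3) (f=8, h=6) → closed; open now [(4,3) g=3 f=8, (5,2) g=3 f=10, (5,4) g=3 f=8, (6,4) g=2 f=8, (7,2) g=1 f=10, (7,4) g=1 f=8]
step 3: expand (4,3) (f=8, h=5) → closed; open now [(3,3) g=4 f=8, (4,2) g=4 f=10, (4,4) g=4 f=8, (5,2) g=3 f=10, (5,4) g=3 f=8, (6,4) g=2 f=8, (7,2) g=1 f=10, (7,4) g=1 f=8]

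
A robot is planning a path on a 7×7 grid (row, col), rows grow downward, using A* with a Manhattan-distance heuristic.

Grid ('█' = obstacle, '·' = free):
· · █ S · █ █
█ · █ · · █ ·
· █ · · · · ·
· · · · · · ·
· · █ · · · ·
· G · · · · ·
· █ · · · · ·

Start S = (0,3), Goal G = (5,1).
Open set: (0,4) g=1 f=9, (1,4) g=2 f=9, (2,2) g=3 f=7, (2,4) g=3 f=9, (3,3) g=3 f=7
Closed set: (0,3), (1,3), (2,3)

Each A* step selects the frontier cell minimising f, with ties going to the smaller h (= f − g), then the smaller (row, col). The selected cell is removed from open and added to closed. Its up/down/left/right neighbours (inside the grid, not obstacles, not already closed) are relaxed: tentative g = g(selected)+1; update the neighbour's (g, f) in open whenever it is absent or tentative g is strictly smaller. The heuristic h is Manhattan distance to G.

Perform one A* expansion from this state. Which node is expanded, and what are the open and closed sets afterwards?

expanded=(2,2); open=[(0,4) g=1 f=9, (1,4) g=2 f=9, (2,4) g=3 f=9, (3,2) g=4 f=7, (3,3) g=3 f=7]; closed=[(0,3), (1,3), (2,2), (2,3)]

step 1: expand (2,2) (f=7, h=4) → closed; open now [(0,4) g=1 f=9, (1,4) g=2 f=9, (2,4) g=3 f=9, (3,2) g=4 f=7, (3,3) g=3 f=7]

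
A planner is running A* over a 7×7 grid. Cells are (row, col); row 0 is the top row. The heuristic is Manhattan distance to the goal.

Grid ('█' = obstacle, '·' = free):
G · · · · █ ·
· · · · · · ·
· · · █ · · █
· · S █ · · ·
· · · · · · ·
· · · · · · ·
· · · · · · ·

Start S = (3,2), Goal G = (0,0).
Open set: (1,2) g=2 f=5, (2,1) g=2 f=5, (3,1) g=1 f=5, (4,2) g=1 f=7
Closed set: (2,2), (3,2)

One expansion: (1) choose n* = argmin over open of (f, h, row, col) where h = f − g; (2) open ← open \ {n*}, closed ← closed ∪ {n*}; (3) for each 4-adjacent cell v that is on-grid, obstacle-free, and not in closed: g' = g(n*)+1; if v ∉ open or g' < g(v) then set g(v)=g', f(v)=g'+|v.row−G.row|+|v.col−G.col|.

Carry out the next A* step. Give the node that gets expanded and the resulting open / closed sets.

expanded=(1,2); open=[(0,2) g=3 f=5, (1,1) g=3 f=5, (1,3) g=3 f=7, (2,1) g=2 f=5, (3,1) g=1 f=5, (4,2) g=1 f=7]; closed=[(1,2), (2,2), (3,2)]

step 1: expand (1,2) (f=5, h=3) → closed; open now [(0,2) g=3 f=5, (1,1) g=3 f=5, (1,3) g=3 f=7, (2,1) g=2 f=5, (3,1) g=1 f=5, (4,2) g=1 f=7]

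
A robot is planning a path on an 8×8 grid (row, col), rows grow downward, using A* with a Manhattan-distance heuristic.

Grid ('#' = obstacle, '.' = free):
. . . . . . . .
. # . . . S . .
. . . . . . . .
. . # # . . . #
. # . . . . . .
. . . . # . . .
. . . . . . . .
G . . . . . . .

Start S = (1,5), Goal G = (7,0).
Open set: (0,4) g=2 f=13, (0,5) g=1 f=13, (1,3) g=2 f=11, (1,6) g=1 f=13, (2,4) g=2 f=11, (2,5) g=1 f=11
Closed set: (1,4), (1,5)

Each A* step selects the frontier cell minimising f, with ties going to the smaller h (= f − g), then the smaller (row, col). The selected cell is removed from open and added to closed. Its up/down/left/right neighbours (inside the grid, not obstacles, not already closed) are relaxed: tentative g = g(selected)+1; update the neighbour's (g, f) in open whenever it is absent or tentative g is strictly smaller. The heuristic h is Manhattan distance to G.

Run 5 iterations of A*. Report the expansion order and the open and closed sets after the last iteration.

order=[(1,3) → (1,2) → (2,2) → (2,1) → (2,0)]; open=[(0,2) g=4 f=13, (0,3) g=3 f=13, (0,4) g=2 f=13, (0,5) g=1 f=13, (1,0) g=7 f=13, (1,6) g=1 f=13, (2,3) g=3 f=11, (2,4) g=2 f=11, (2,5) g=1 f=11, (3,0) g=7 f=11, (3,1) g=6 f=11]; closed=[(1,2), (1,3), (1,4), (1,5), (2,0), (2,1), (2,2)]

step 1: expand (1,3) (f=11, h=9) → closed; open now [(0,3) g=3 f=13, (0,4) g=2 f=13, (0,5) g=1 f=13, (1,2) g=3 f=11, (1,6) g=1 f=13, (2,3) g=3 f=11, (2,4) g=2 f=11, (2,5) g=1 f=11]
step 2: expand (1,2) (f=11, h=8) → closed; open now [(0,2) g=4 f=13, (0,3) g=3 f=13, (0,4) g=2 f=13, (0,5) g=1 f=13, (1,6) g=1 f=13, (2,2) g=4 f=11, (2,3) g=3 f=11, (2,4) g=2 f=11, (2,5) g=1 f=11]
step 3: expand (2,2) (f=11, h=7) → closed; open now [(0,2) g=4 f=13, (0,3) g=3 f=13, (0,4) g=2 f=13, (0,5) g=1 f=13, (1,6) g=1 f=13, (2,1) g=5 f=11, (2,3) g=3 f=11, (2,4) g=2 f=11, (2,5) g=1 f=11]
step 4: expand (2,1) (f=11, h=6) → closed; open now [(0,2) g=4 f=13, (0,3) g=3 f=13, (0,4) g=2 f=13, (0,5) g=1 f=13, (1,6) g=1 f=13, (2,0) g=6 f=11, (2,3) g=3 f=11, (2,4) g=2 f=11, (2,5) g=1 f=11, (3,1) g=6 f=11]
step 5: expand (2,0) (f=11, h=5) → closed; open now [(0,2) g=4 f=13, (0,3) g=3 f=13, (0,4) g=2 f=13, (0,5) g=1 f=13, (1,0) g=7 f=13, (1,6) g=1 f=13, (2,3) g=3 f=11, (2,4) g=2 f=11, (2,5) g=1 f=11, (3,0) g=7 f=11, (3,1) g=6 f=11]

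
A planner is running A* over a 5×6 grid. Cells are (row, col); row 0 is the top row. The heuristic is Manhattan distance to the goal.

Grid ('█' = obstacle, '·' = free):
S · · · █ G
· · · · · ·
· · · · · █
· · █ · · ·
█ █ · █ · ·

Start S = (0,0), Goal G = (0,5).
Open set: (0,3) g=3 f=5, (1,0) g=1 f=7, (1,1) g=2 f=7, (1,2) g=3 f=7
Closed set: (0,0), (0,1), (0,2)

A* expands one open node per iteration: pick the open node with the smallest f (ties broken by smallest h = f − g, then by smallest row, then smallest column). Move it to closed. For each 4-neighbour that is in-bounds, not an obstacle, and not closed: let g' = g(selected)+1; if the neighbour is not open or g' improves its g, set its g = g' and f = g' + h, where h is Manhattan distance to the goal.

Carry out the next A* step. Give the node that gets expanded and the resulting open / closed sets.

expanded=(0,3); open=[(1,0) g=1 f=7, (1,1) g=2 f=7, (1,2) g=3 f=7, (1,3) g=4 f=7]; closed=[(0,0), (0,1), (0,2), (0,3)]

step 1: expand (0,3) (f=5, h=2) → closed; open now [(1,0) g=1 f=7, (1,1) g=2 f=7, (1,2) g=3 f=7, (1,3) g=4 f=7]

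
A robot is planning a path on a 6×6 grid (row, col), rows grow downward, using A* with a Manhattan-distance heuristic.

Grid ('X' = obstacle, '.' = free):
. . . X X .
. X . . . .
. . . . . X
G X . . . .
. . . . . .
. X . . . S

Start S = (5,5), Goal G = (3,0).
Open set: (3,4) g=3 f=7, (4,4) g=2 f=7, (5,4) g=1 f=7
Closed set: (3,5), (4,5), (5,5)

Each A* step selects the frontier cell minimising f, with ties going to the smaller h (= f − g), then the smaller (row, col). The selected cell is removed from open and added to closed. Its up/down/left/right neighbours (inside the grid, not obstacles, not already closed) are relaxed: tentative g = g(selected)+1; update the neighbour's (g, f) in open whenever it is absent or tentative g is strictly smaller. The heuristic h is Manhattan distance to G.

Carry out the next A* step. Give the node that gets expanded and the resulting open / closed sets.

step 1: expand (3,4) (f=7, h=4) → closed; open now [(2,4) g=4 f=9, (3,3) g=4 f=7, (4,4) g=2 f=7, (5,4) g=1 f=7]

expanded=(3,4); open=[(2,4) g=4 f=9, (3,3) g=4 f=7, (4,4) g=2 f=7, (5,4) g=1 f=7]; closed=[(3,4), (3,5), (4,5), (5,5)]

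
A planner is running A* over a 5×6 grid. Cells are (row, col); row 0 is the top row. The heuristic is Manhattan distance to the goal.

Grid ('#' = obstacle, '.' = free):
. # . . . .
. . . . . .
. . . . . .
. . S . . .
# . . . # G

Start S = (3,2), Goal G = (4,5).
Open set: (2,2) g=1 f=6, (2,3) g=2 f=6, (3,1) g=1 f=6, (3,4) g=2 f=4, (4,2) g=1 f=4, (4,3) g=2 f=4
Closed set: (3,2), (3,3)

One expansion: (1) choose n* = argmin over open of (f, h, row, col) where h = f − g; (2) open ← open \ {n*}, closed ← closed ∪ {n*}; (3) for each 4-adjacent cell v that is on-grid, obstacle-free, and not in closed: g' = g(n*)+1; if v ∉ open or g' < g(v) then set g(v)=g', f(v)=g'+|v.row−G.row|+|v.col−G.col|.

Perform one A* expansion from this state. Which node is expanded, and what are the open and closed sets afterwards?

step 1: expand (3,4) (f=4, h=2) → closed; open now [(2,2) g=1 f=6, (2,3) g=2 f=6, (2,4) g=3 f=6, (3,1) g=1 f=6, (3,5) g=3 f=4, (4,2) g=1 f=4, (4,3) g=2 f=4]

expanded=(3,4); open=[(2,2) g=1 f=6, (2,3) g=2 f=6, (2,4) g=3 f=6, (3,1) g=1 f=6, (3,5) g=3 f=4, (4,2) g=1 f=4, (4,3) g=2 f=4]; closed=[(3,2), (3,3), (3,4)]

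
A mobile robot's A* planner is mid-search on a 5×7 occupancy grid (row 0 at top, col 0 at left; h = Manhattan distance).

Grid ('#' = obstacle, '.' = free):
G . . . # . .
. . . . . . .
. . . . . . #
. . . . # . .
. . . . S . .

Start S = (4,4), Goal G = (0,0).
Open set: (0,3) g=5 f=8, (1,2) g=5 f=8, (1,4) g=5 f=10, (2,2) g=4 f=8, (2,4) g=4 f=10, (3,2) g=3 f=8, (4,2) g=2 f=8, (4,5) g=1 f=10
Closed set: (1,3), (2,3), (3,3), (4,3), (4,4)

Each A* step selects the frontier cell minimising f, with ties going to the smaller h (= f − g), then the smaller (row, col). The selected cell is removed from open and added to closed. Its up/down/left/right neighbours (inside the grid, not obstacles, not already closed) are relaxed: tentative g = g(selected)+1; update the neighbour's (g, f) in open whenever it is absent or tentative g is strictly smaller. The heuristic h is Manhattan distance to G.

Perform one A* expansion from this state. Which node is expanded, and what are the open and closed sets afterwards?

step 1: expand (0,3) (f=8, h=3) → closed; open now [(0,2) g=6 f=8, (1,2) g=5 f=8, (1,4) g=5 f=10, (2,2) g=4 f=8, (2,4) g=4 f=10, (3,2) g=3 f=8, (4,2) g=2 f=8, (4,5) g=1 f=10]

expanded=(0,3); open=[(0,2) g=6 f=8, (1,2) g=5 f=8, (1,4) g=5 f=10, (2,2) g=4 f=8, (2,4) g=4 f=10, (3,2) g=3 f=8, (4,2) g=2 f=8, (4,5) g=1 f=10]; closed=[(0,3), (1,3), (2,3), (3,3), (4,3), (4,4)]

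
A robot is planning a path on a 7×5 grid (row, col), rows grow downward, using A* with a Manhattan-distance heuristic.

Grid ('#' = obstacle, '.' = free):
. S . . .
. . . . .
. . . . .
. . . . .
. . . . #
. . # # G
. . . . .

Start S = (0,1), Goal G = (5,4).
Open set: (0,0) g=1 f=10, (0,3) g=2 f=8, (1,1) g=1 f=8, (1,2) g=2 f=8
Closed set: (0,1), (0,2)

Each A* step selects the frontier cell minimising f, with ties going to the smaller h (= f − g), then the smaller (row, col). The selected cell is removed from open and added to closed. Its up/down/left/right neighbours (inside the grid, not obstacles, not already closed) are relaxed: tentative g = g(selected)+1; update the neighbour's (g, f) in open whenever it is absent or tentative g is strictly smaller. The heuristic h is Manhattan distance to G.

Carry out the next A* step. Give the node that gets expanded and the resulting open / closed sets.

step 1: expand (0,3) (f=8, h=6) → closed; open now [(0,0) g=1 f=10, (0,4) g=3 f=8, (1,1) g=1 f=8, (1,2) g=2 f=8, (1,3) g=3 f=8]

expanded=(0,3); open=[(0,0) g=1 f=10, (0,4) g=3 f=8, (1,1) g=1 f=8, (1,2) g=2 f=8, (1,3) g=3 f=8]; closed=[(0,1), (0,2), (0,3)]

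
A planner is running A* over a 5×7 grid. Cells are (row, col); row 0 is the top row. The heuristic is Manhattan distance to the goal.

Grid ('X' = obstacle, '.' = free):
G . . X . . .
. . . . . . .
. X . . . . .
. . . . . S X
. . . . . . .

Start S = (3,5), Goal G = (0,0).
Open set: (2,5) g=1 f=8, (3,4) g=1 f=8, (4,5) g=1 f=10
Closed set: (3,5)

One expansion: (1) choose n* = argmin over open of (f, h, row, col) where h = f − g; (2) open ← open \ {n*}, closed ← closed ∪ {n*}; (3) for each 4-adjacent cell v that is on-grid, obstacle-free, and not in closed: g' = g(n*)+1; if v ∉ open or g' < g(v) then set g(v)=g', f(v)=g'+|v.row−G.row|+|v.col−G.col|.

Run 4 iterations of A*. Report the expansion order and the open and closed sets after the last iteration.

order=[(2,5) → (1,5) → (0,5) → (0,4)]; open=[(0,6) g=4 f=10, (1,4) g=3 f=8, (1,6) g=3 f=10, (2,4) g=2 f=8, (2,6) g=2 f=10, (3,4) g=1 f=8, (4,5) g=1 f=10]; closed=[(0,4), (0,5), (1,5), (2,5), (3,5)]

step 1: expand (2,5) (f=8, h=7) → closed; open now [(1,5) g=2 f=8, (2,4) g=2 f=8, (2,6) g=2 f=10, (3,4) g=1 f=8, (4,5) g=1 f=10]
step 2: expand (1,5) (f=8, h=6) → closed; open now [(0,5) g=3 f=8, (1,4) g=3 f=8, (1,6) g=3 f=10, (2,4) g=2 f=8, (2,6) g=2 f=10, (3,4) g=1 f=8, (4,5) g=1 f=10]
step 3: expand (0,5) (f=8, h=5) → closed; open now [(0,4) g=4 f=8, (0,6) g=4 f=10, (1,4) g=3 f=8, (1,6) g=3 f=10, (2,4) g=2 f=8, (2,6) g=2 f=10, (3,4) g=1 f=8, (4,5) g=1 f=10]
step 4: expand (0,4) (f=8, h=4) → closed; open now [(0,6) g=4 f=10, (1,4) g=3 f=8, (1,6) g=3 f=10, (2,4) g=2 f=8, (2,6) g=2 f=10, (3,4) g=1 f=8, (4,5) g=1 f=10]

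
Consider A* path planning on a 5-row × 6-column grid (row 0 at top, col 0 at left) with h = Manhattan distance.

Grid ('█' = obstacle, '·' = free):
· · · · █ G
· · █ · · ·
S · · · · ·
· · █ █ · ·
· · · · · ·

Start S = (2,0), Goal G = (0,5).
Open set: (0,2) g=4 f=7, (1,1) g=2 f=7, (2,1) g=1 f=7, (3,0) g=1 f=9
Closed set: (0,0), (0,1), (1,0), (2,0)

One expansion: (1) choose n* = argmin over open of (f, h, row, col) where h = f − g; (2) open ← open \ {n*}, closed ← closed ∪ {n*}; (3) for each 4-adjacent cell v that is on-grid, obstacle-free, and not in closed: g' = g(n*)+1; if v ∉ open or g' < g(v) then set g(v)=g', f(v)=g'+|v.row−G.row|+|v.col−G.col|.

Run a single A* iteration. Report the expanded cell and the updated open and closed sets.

expanded=(0,2); open=[(0,3) g=5 f=7, (1,1) g=2 f=7, (2,1) g=1 f=7, (3,0) g=1 f=9]; closed=[(0,0), (0,1), (0,2), (1,0), (2,0)]

step 1: expand (0,2) (f=7, h=3) → closed; open now [(0,3) g=5 f=7, (1,1) g=2 f=7, (2,1) g=1 f=7, (3,0) g=1 f=9]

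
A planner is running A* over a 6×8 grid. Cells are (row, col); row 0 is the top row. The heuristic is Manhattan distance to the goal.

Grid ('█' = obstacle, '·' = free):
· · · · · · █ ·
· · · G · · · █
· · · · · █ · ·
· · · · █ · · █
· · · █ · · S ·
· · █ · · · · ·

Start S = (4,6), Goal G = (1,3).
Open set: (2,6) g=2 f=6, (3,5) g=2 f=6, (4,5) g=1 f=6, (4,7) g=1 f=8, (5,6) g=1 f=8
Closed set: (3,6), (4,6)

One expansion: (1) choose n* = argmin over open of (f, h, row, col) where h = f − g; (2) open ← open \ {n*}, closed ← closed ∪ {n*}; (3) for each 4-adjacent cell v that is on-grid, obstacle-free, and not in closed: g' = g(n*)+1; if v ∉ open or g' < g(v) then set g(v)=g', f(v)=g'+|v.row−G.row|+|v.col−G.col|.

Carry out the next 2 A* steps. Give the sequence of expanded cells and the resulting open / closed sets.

order=[(2,6) → (1,6)]; open=[(1,5) g=4 f=6, (2,7) g=3 f=8, (3,5) g=2 f=6, (4,5) g=1 f=6, (4,7) g=1 f=8, (5,6) g=1 f=8]; closed=[(1,6), (2,6), (3,6), (4,6)]

step 1: expand (2,6) (f=6, h=4) → closed; open now [(1,6) g=3 f=6, (2,7) g=3 f=8, (3,5) g=2 f=6, (4,5) g=1 f=6, (4,7) g=1 f=8, (5,6) g=1 f=8]
step 2: expand (1,6) (f=6, h=3) → closed; open now [(1,5) g=4 f=6, (2,7) g=3 f=8, (3,5) g=2 f=6, (4,5) g=1 f=6, (4,7) g=1 f=8, (5,6) g=1 f=8]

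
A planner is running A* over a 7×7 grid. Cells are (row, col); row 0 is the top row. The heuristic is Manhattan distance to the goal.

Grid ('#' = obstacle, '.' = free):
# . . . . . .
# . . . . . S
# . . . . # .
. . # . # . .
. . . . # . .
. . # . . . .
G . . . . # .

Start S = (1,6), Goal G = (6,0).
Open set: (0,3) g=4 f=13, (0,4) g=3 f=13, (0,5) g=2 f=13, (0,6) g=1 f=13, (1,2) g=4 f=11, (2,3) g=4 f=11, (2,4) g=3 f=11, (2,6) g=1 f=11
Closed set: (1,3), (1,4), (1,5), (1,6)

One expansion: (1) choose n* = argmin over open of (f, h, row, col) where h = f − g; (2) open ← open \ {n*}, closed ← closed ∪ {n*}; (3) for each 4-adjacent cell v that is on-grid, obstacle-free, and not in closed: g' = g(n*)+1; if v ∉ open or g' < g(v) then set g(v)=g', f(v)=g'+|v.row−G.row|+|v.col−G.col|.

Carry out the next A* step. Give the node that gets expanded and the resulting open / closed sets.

step 1: expand (1,2) (f=11, h=7) → closed; open now [(0,2) g=5 f=13, (0,3) g=4 f=13, (0,4) g=3 f=13, (0,5) g=2 f=13, (0,6) g=1 f=13, (1,1) g=5 f=11, (2,2) g=5 f=11, (2,3) g=4 f=11, (2,4) g=3 f=11, (2,6) g=1 f=11]

expanded=(1,2); open=[(0,2) g=5 f=13, (0,3) g=4 f=13, (0,4) g=3 f=13, (0,5) g=2 f=13, (0,6) g=1 f=13, (1,1) g=5 f=11, (2,2) g=5 f=11, (2,3) g=4 f=11, (2,4) g=3 f=11, (2,6) g=1 f=11]; closed=[(1,2), (1,3), (1,4), (1,5), (1,6)]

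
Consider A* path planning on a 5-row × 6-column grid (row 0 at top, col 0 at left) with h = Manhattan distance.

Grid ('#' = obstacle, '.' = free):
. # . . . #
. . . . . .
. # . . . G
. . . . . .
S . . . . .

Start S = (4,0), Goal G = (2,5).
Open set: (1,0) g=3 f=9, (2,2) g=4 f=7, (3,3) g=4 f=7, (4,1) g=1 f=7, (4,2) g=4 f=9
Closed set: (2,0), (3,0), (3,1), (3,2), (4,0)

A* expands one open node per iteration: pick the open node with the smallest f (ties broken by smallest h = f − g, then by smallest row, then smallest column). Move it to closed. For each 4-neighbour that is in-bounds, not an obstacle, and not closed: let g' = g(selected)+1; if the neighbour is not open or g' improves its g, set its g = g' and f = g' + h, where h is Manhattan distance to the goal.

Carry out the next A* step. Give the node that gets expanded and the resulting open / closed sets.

expanded=(2,2); open=[(1,0) g=3 f=9, (1,2) g=5 f=9, (2,3) g=5 f=7, (3,3) g=4 f=7, (4,1) g=1 f=7, (4,2) g=4 f=9]; closed=[(2,0), (2,2), (3,0), (3,1), (3,2), (4,0)]

step 1: expand (2,2) (f=7, h=3) → closed; open now [(1,0) g=3 f=9, (1,2) g=5 f=9, (2,3) g=5 f=7, (3,3) g=4 f=7, (4,1) g=1 f=7, (4,2) g=4 f=9]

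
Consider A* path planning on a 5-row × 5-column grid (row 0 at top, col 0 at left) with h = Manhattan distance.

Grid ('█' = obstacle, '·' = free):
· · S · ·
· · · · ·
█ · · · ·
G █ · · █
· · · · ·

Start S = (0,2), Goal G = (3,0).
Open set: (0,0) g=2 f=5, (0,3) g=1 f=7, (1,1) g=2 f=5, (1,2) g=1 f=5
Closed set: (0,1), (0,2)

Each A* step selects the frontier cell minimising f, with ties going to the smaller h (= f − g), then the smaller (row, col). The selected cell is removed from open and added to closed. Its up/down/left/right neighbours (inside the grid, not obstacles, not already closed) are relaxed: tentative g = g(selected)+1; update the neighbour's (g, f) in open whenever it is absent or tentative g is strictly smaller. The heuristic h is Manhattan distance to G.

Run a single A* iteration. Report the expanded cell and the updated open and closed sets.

step 1: expand (0,0) (f=5, h=3) → closed; open now [(0,3) g=1 f=7, (1,0) g=3 f=5, (1,1) g=2 f=5, (1,2) g=1 f=5]

expanded=(0,0); open=[(0,3) g=1 f=7, (1,0) g=3 f=5, (1,1) g=2 f=5, (1,2) g=1 f=5]; closed=[(0,0), (0,1), (0,2)]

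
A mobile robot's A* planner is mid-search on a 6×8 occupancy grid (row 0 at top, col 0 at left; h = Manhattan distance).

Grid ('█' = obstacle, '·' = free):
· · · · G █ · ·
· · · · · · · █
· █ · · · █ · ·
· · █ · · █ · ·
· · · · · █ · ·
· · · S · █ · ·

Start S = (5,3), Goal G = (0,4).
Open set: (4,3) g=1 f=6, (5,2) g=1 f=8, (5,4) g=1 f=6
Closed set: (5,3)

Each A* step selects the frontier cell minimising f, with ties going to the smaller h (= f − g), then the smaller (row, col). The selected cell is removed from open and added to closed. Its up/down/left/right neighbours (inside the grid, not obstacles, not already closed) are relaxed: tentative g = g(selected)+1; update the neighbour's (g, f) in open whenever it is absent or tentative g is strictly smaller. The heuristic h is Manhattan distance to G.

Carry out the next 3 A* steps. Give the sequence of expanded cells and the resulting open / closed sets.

step 1: expand (4,3) (f=6, h=5) → closed; open now [(3,3) g=2 f=6, (4,2) g=2 f=8, (4,4) g=2 f=6, (5,2) g=1 f=8, (5,4) g=1 f=6]
step 2: expand (3,3) (f=6, h=4) → closed; open now [(2,3) g=3 f=6, (3,4) g=3 f=6, (4,2) g=2 f=8, (4,4) g=2 f=6, (5,2) g=1 f=8, (5,4) g=1 f=6]
step 3: expand (2,3) (f=6, h=3) → closed; open now [(1,3) g=4 f=6, (2,2) g=4 f=8, (2,4) g=4 f=6, (3,4) g=3 f=6, (4,2) g=2 f=8, (4,4) g=2 f=6, (5,2) g=1 f=8, (5,4) g=1 f=6]

order=[(4,3) → (3,3) → (2,3)]; open=[(1,3) g=4 f=6, (2,2) g=4 f=8, (2,4) g=4 f=6, (3,4) g=3 f=6, (4,2) g=2 f=8, (4,4) g=2 f=6, (5,2) g=1 f=8, (5,4) g=1 f=6]; closed=[(2,3), (3,3), (4,3), (5,3)]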